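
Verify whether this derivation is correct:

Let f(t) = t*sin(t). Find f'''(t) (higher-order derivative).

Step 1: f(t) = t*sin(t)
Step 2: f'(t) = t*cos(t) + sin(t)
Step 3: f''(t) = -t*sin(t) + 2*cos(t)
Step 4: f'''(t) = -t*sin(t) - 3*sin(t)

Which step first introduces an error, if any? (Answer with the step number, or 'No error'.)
Step 4

Step 4 is incorrect due to a wrong trig function.
The step shows: -t*sin(t) - 3*sin(t)
The correct value should be: -t*cos(t) - 3*sin(t)

Explanation: cos(t) was incorrectly written as sin(t): the term -t*cos(t) was incorrectly written as -t*sin(t)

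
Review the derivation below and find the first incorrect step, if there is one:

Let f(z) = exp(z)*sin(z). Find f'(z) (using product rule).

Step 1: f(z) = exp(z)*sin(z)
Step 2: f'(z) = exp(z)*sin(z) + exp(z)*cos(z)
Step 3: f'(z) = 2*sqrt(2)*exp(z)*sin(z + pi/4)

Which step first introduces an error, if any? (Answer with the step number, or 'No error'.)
Step 3

Step 3 is incorrect due to a wrong exponent.
The step shows: 2*sqrt(2)*exp(z)*sin(z + pi/4)
The correct value should be: sqrt(2)*exp(z)*sin(z + pi/4)

Explanation: The exponent 1/2 on 2 was incorrectly written as 3/2: the term sqrt(2)*exp(z)*sin(z + pi/4) was incorrectly written as 2*sqrt(2)*exp(z)*sin(z + pi/4)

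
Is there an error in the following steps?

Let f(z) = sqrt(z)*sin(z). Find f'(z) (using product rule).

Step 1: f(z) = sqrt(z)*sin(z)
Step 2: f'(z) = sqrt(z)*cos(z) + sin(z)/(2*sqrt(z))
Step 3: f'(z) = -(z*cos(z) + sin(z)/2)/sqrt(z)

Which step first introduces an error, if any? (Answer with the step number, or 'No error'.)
Step 3

Step 3 is incorrect due to a sign flip.
The step shows: -(z*cos(z) + sin(z)/2)/sqrt(z)
The correct value should be: (z*cos(z) + sin(z)/2)/sqrt(z)

Explanation: The sign of the whole expression was flipped: the term (z*cos(z) + sin(z)/2)/sqrt(z) was incorrectly written as -(z*cos(z) + sin(z)/2)/sqrt(z)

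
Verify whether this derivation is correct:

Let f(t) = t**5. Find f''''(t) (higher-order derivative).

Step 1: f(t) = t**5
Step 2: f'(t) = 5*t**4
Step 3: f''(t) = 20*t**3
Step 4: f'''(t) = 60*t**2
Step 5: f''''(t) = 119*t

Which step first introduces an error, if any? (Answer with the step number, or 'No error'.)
Step 5

Step 5 is incorrect due to a wrong coefficient.
The step shows: 119*t
The correct value should be: 120*t

Explanation: The coefficient 120 was incorrectly written as 119: the term 120*t was incorrectly written as 119*t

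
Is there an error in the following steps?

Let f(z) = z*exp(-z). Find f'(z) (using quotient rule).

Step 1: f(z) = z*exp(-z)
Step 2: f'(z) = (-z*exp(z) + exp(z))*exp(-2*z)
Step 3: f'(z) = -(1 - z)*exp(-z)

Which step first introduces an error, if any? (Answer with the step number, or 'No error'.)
Step 3

Step 3 is incorrect due to a sign flip.
The step shows: -(1 - z)*exp(-z)
The correct value should be: (1 - z)*exp(-z)

Explanation: The sign of the whole expression was flipped: the term (1 - z)*exp(-z) was incorrectly written as -(1 - z)*exp(-z)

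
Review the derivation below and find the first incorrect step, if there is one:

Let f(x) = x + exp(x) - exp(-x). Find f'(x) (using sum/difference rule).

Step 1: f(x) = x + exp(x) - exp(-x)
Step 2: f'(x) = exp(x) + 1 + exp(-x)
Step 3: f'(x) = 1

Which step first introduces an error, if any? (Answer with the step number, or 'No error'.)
Step 3

Step 3 is incorrect due to a dropped term.
The step shows: 1
The correct value should be: 2*cosh(x) + 1

Explanation: A term was dropped: the term 2*cosh(x) was incorrectly omitted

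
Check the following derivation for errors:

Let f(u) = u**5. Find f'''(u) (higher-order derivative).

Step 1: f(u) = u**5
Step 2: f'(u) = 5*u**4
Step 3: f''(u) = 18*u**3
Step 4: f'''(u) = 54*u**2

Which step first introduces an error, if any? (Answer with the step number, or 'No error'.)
Step 3

Step 3 is incorrect due to a wrong coefficient.
The step shows: 18*u**3
The correct value should be: 20*u**3

Explanation: The coefficient 20 was incorrectly written as 18: the term 20*u**3 was incorrectly written as 18*u**3
The later steps are derived from this incorrect expression, so the error originates in Step 3.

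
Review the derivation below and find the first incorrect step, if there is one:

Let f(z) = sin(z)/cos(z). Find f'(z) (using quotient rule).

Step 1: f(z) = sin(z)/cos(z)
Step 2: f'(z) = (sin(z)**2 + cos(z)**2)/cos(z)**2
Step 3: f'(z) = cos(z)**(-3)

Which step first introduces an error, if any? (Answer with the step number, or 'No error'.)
Step 3

Step 3 is incorrect due to a wrong exponent.
The step shows: cos(z)**(-3)
The correct value should be: cos(z)**(-2)

Explanation: The exponent -2 on cos(z) was incorrectly written as -3: the term cos(z)**(-2) was incorrectly written as cos(z)**(-3)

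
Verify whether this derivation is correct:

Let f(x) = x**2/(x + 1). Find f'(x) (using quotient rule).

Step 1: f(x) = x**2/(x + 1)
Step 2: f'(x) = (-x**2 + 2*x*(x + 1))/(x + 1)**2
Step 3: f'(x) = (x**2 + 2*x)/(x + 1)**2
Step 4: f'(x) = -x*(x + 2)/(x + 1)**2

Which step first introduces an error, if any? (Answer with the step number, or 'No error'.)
Step 4

Step 4 is incorrect due to a sign flip.
The step shows: -x*(x + 2)/(x + 1)**2
The correct value should be: x*(x + 2)/(x + 1)**2

Explanation: The sign of the whole expression was flipped: the term x*(x + 2)/(x + 1)**2 was incorrectly written as -x*(x + 2)/(x + 1)**2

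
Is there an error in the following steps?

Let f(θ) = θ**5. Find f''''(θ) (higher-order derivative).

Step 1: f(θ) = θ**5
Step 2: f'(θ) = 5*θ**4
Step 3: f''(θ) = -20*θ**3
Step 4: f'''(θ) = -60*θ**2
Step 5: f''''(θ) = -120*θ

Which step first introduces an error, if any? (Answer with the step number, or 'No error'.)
Step 3

Step 3 is incorrect due to a sign flip.
The step shows: -20*θ**3
The correct value should be: 20*θ**3

Explanation: The sign of the whole expression was flipped: the term 20*θ**3 was incorrectly written as -20*θ**3
The later steps are derived from this incorrect expression, so the error originates in Step 3.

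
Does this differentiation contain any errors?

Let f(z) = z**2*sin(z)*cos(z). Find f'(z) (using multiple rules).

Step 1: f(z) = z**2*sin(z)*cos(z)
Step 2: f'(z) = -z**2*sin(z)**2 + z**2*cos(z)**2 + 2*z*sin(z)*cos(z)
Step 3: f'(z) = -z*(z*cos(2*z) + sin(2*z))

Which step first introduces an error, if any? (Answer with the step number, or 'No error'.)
Step 3

Step 3 is incorrect due to a sign flip.
The step shows: -z*(z*cos(2*z) + sin(2*z))
The correct value should be: z*(z*cos(2*z) + sin(2*z))

Explanation: The sign of the whole expression was flipped: the term z*(z*cos(2*z) + sin(2*z)) was incorrectly written as -z*(z*cos(2*z) + sin(2*z))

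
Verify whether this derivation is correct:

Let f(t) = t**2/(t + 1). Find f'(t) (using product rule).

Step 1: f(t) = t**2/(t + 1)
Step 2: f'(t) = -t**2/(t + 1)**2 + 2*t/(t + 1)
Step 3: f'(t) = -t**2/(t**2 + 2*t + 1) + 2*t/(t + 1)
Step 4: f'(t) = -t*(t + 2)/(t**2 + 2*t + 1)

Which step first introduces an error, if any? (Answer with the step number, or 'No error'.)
Step 4

Step 4 is incorrect due to a sign flip.
The step shows: -t*(t + 2)/(t**2 + 2*t + 1)
The correct value should be: t*(t + 2)/(t**2 + 2*t + 1)

Explanation: The sign of the whole expression was flipped: the term t*(t + 2)/(t**2 + 2*t + 1) was incorrectly written as -t*(t + 2)/(t**2 + 2*t + 1)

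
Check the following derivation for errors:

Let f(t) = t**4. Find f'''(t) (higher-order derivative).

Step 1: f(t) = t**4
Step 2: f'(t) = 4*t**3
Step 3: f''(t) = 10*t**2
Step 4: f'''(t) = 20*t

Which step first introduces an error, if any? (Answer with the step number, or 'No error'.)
Step 3

Step 3 is incorrect due to a wrong coefficient.
The step shows: 10*t**2
The correct value should be: 12*t**2

Explanation: The coefficient 12 was incorrectly written as 10: the term 12*t**2 was incorrectly written as 10*t**2
The later steps are derived from this incorrect expression, so the error originates in Step 3.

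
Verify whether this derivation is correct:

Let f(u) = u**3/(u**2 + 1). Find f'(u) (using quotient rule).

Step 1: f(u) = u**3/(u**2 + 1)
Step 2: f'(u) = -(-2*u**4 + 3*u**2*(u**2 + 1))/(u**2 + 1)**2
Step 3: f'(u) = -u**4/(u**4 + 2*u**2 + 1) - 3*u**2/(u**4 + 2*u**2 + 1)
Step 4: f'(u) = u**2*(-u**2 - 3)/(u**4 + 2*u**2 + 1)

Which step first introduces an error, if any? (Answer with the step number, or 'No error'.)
Step 2

Step 2 is incorrect due to a sign flip.
The step shows: -(-2*u**4 + 3*u**2*(u**2 + 1))/(u**2 + 1)**2
The correct value should be: (-2*u**4 + 3*u**2*(u**2 + 1))/(u**2 + 1)**2

Explanation: The sign of the whole expression was flipped: the term (-2*u**4 + 3*u**2*(u**2 + 1))/(u**2 + 1)**2 was incorrectly written as -(-2*u**4 + 3*u**2*(u**2 + 1))/(u**2 + 1)**2
The later steps are derived from this incorrect expression, so the error originates in Step 2.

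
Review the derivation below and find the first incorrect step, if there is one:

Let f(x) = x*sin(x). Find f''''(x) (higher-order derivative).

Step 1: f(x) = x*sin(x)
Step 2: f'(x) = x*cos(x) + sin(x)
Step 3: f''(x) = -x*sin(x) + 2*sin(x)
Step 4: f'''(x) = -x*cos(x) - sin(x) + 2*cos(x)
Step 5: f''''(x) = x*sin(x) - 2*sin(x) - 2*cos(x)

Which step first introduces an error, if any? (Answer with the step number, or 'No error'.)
Step 3

Step 3 is incorrect due to a wrong trig function.
The step shows: -x*sin(x) + 2*sin(x)
The correct value should be: -x*sin(x) + 2*cos(x)

Explanation: cos(x) was incorrectly written as sin(x): the term 2*cos(x) was incorrectly written as 2*sin(x)
The later steps are derived from this incorrect expression, so the error originates in Step 3.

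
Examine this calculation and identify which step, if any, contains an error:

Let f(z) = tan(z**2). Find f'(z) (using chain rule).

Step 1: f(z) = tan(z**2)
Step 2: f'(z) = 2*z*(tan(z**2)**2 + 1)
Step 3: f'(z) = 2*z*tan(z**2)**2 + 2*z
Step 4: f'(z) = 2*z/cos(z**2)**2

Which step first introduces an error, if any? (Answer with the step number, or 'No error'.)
No error

All steps in this derivation are correct.
The final answer f'(z) = 2*z/cos(z**2)**2 is valid.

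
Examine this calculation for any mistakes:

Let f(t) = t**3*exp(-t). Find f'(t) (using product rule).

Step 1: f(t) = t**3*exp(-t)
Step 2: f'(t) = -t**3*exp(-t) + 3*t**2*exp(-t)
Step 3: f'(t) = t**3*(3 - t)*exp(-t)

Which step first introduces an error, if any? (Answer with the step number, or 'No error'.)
Step 3

Step 3 is incorrect due to a wrong exponent.
The step shows: t**3*(3 - t)*exp(-t)
The correct value should be: t**2*(3 - t)*exp(-t)

Explanation: The exponent 2 on t was incorrectly written as 3: the term t**2*(3 - t)*exp(-t) was incorrectly written as t**3*(3 - t)*exp(-t)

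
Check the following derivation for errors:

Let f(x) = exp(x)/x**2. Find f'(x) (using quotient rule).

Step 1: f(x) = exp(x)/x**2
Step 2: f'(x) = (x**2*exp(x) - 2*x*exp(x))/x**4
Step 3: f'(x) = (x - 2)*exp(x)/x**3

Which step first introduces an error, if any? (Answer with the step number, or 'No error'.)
No error

All steps in this derivation are correct.
The final answer f'(x) = (x - 2)*exp(x)/x**3 is valid.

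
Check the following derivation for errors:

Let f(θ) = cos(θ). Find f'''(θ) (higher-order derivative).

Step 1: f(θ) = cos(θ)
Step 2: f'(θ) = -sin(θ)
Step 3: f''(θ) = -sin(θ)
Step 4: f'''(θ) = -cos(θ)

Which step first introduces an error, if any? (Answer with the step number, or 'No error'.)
Step 3

Step 3 is incorrect due to a wrong trig function.
The step shows: -sin(θ)
The correct value should be: -cos(θ)

Explanation: cos(θ) was incorrectly written as sin(θ): the term -cos(θ) was incorrectly written as -sin(θ)
The later steps are derived from this incorrect expression, so the error originates in Step 3.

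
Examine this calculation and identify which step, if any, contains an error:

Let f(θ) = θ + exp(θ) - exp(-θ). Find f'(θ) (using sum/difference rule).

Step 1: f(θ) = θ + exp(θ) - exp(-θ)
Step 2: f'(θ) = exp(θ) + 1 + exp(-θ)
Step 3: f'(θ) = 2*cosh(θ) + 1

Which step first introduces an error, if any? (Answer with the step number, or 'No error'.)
No error

All steps in this derivation are correct.
The final answer f'(θ) = 2*cosh(θ) + 1 is valid.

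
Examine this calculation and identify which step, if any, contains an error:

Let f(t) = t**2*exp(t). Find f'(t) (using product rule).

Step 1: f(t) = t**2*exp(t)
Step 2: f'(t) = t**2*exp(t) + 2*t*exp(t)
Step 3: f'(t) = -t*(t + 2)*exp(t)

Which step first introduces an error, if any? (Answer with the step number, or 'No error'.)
Step 3

Step 3 is incorrect due to a sign flip.
The step shows: -t*(t + 2)*exp(t)
The correct value should be: t*(t + 2)*exp(t)

Explanation: The sign of the whole expression was flipped: the term t*(t + 2)*exp(t) was incorrectly written as -t*(t + 2)*exp(t)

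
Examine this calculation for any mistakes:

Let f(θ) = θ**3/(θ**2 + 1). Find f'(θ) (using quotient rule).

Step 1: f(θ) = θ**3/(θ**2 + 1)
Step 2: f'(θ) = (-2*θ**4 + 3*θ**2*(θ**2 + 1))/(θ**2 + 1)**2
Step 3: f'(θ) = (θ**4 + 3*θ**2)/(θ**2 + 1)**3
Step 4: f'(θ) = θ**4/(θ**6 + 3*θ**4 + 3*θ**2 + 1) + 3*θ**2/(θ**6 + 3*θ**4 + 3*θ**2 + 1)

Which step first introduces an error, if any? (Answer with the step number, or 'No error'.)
Step 3

Step 3 is incorrect due to a wrong exponent.
The step shows: (θ**4 + 3*θ**2)/(θ**2 + 1)**3
The correct value should be: (θ**4 + 3*θ**2)/(θ**2 + 1)**2

Explanation: The exponent -2 on θ**2 + 1 was incorrectly written as -3: the term (θ**4 + 3*θ**2)/(θ**2 + 1)**2 was incorrectly written as (θ**4 + 3*θ**2)/(θ**2 + 1)**3
The later steps are derived from this incorrect expression, so the error originates in Step 3.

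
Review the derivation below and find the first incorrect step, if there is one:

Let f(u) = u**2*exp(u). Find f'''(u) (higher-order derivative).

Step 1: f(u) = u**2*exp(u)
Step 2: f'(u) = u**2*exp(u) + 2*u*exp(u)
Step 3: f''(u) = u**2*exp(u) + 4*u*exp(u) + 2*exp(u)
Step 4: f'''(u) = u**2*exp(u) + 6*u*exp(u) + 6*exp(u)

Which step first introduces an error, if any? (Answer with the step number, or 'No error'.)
No error

All steps in this derivation are correct.
The final answer f'''(u) = u**2*exp(u) + 6*u*exp(u) + 6*exp(u) is valid.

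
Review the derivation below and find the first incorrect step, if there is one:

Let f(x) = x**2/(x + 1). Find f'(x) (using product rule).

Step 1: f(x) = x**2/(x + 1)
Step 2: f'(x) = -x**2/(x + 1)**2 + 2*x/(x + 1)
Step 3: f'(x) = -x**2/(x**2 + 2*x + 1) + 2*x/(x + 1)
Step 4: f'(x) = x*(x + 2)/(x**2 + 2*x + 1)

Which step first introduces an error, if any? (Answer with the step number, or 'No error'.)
No error

All steps in this derivation are correct.
The final answer f'(x) = x*(x + 2)/(x**2 + 2*x + 1) is valid.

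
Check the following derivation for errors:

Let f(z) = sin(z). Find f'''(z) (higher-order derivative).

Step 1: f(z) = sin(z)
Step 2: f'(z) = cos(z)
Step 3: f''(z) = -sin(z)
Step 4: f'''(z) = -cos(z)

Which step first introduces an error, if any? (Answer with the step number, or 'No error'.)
No error

All steps in this derivation are correct.
The final answer f'''(z) = -cos(z) is valid.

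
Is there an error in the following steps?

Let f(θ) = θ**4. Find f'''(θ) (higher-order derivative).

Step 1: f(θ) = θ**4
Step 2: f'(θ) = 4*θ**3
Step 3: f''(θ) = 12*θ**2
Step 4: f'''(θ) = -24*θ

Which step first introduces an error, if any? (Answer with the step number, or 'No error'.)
Step 4

Step 4 is incorrect due to a sign flip.
The step shows: -24*θ
The correct value should be: 24*θ

Explanation: The sign of the whole expression was flipped: the term 24*θ was incorrectly written as -24*θ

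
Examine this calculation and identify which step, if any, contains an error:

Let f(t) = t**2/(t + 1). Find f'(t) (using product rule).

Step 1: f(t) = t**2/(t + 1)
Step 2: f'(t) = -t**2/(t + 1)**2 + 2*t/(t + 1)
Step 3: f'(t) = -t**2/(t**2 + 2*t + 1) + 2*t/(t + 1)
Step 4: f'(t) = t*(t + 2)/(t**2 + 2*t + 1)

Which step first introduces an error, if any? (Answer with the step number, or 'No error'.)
No error

All steps in this derivation are correct.
The final answer f'(t) = t*(t + 2)/(t**2 + 2*t + 1) is valid.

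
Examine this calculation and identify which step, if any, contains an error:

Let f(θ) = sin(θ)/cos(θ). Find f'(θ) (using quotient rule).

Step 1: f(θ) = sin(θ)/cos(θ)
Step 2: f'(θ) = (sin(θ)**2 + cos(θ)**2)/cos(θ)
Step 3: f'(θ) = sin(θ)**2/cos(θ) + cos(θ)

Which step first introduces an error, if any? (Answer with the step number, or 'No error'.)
Step 2

Step 2 is incorrect due to a wrong exponent.
The step shows: (sin(θ)**2 + cos(θ)**2)/cos(θ)
The correct value should be: (sin(θ)**2 + cos(θ)**2)/cos(θ)**2

Explanation: The exponent -2 on cos(θ) was incorrectly written as -1: the term (sin(θ)**2 + cos(θ)**2)/cos(θ)**2 was incorrectly written as (sin(θ)**2 + cos(θ)**2)/cos(θ)
The later steps are derived from this incorrect expression, so the error originates in Step 2.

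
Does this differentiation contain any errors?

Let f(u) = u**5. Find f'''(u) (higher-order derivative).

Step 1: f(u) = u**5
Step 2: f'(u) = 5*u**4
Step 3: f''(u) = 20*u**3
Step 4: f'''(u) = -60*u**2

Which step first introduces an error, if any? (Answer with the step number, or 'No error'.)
Step 4

Step 4 is incorrect due to a sign flip.
The step shows: -60*u**2
The correct value should be: 60*u**2

Explanation: The sign of the whole expression was flipped: the term 60*u**2 was incorrectly written as -60*u**2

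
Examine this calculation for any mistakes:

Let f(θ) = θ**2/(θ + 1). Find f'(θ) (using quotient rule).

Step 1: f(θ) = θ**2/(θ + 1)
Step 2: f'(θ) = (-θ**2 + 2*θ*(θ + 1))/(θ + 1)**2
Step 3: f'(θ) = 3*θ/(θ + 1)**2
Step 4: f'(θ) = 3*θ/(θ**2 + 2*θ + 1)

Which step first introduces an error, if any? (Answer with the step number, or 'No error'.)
Step 3

Step 3 is incorrect due to a wrong exponent.
The step shows: 3*θ/(θ + 1)**2
The correct value should be: (θ**2 + 2*θ)/(θ + 1)**2

Explanation: The exponent 2 on θ was incorrectly written as 1: the term (θ**2 + 2*θ)/(θ + 1)**2 was incorrectly written as 3*θ/(θ + 1)**2
The later steps are derived from this incorrect expression, so the error originates in Step 3.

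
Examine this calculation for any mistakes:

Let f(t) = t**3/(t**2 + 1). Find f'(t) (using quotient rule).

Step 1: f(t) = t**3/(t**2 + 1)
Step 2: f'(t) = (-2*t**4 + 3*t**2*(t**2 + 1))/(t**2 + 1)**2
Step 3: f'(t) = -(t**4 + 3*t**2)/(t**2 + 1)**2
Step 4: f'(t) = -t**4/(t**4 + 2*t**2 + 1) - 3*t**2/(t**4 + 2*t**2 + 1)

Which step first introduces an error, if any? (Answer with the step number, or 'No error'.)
Step 3

Step 3 is incorrect due to a sign flip.
The step shows: -(t**4 + 3*t**2)/(t**2 + 1)**2
The correct value should be: (t**4 + 3*t**2)/(t**2 + 1)**2

Explanation: The sign of the whole expression was flipped: the term (t**4 + 3*t**2)/(t**2 + 1)**2 was incorrectly written as -(t**4 + 3*t**2)/(t**2 + 1)**2
The later steps are derived from this incorrect expression, so the error originates in Step 3.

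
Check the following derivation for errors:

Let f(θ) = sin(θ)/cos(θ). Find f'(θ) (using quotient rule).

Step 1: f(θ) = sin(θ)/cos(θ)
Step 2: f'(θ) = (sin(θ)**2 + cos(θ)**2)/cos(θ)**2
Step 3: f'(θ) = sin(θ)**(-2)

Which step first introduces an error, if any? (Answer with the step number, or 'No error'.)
Step 3

Step 3 is incorrect due to a wrong trig function.
The step shows: sin(θ)**(-2)
The correct value should be: cos(θ)**(-2)

Explanation: cos(θ) was incorrectly written as sin(θ): the term cos(θ)**(-2) was incorrectly written as sin(θ)**(-2)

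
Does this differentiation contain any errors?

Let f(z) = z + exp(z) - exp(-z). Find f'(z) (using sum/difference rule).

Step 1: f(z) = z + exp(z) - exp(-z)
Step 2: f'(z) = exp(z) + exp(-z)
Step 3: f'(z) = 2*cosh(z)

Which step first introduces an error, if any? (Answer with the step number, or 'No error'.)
Step 2

Step 2 is incorrect due to a dropped term.
The step shows: exp(z) + exp(-z)
The correct value should be: exp(z) + 1 + exp(-z)

Explanation: A term was dropped: the term 1 was incorrectly omitted
The later steps are derived from this incorrect expression, so the error originates in Step 2.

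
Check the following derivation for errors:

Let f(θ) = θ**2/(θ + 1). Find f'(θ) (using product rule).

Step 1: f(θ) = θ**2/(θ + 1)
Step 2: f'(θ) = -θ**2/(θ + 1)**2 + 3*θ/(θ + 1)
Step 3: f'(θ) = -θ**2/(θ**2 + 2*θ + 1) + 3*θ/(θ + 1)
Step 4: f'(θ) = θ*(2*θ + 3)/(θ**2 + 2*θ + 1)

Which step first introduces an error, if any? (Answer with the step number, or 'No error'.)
Step 2

Step 2 is incorrect due to a wrong coefficient.
The step shows: -θ**2/(θ + 1)**2 + 3*θ/(θ + 1)
The correct value should be: -θ**2/(θ + 1)**2 + 2*θ/(θ + 1)

Explanation: The coefficient 2 was incorrectly written as 3: the term 2*θ/(θ + 1) was incorrectly written as 3*θ/(θ + 1)
The later steps are derived from this incorrect expression, so the error originates in Step 2.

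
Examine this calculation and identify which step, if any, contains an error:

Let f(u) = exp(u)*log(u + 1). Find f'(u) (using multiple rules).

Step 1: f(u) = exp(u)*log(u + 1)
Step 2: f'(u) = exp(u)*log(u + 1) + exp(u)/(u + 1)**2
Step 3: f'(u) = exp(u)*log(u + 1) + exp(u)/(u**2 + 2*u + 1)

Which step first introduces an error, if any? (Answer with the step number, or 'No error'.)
Step 2

Step 2 is incorrect due to a wrong exponent.
The step shows: exp(u)*log(u + 1) + exp(u)/(u + 1)**2
The correct value should be: exp(u)*log(u + 1) + exp(u)/(u + 1)

Explanation: The exponent -1 on u + 1 was incorrectly written as -2: the term exp(u)/(u + 1) was incorrectly written as exp(u)/(u + 1)**2
The later steps are derived from this incorrect expression, so the error originates in Step 2.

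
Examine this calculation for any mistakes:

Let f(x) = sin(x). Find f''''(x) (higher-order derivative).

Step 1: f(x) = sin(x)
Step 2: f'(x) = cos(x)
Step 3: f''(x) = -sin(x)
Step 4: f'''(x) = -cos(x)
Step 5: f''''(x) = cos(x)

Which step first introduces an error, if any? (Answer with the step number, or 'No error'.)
Step 5

Step 5 is incorrect due to a wrong trig function.
The step shows: cos(x)
The correct value should be: sin(x)

Explanation: sin(x) was incorrectly written as cos(x): the term sin(x) was incorrectly written as cos(x)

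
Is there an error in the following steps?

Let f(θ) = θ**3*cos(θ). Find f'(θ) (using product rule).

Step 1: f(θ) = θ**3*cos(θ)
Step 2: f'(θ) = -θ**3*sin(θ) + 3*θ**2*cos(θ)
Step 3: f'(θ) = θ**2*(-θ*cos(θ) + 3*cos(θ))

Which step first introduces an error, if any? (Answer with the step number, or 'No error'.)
Step 3

Step 3 is incorrect due to a wrong trig function.
The step shows: θ**2*(-θ*cos(θ) + 3*cos(θ))
The correct value should be: θ**2*(-θ*sin(θ) + 3*cos(θ))

Explanation: sin(θ) was incorrectly written as cos(θ): the term θ**2*(-θ*sin(θ) + 3*cos(θ)) was incorrectly written as θ**2*(-θ*cos(θ) + 3*cos(θ))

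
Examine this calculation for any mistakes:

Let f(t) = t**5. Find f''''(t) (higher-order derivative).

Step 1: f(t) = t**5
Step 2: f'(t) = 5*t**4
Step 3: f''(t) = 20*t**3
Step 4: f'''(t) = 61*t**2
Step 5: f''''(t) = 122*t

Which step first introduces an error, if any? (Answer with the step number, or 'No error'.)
Step 4

Step 4 is incorrect due to a wrong coefficient.
The step shows: 61*t**2
The correct value should be: 60*t**2

Explanation: The coefficient 60 was incorrectly written as 61: the term 60*t**2 was incorrectly written as 61*t**2
The later steps are derived from this incorrect expression, so the error originates in Step 4.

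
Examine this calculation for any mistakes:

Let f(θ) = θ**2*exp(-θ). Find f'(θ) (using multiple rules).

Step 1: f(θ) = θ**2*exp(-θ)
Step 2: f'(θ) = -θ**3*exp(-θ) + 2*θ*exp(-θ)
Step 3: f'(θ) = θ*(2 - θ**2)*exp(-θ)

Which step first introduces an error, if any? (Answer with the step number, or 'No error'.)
Step 2

Step 2 is incorrect due to a wrong exponent.
The step shows: -θ**3*exp(-θ) + 2*θ*exp(-θ)
The correct value should be: -θ**2*exp(-θ) + 2*θ*exp(-θ)

Explanation: The exponent 2 on θ was incorrectly written as 3: the term -θ**2*exp(-θ) was incorrectly written as -θ**3*exp(-θ)
The later steps are derived from this incorrect expression, so the error originates in Step 2.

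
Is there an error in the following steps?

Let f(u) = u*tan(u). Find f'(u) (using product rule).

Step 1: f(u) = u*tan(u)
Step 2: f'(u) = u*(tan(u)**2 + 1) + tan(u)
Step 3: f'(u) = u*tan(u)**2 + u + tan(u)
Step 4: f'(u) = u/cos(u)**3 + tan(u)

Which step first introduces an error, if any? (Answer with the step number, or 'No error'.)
Step 4

Step 4 is incorrect due to a wrong exponent.
The step shows: u/cos(u)**3 + tan(u)
The correct value should be: u/cos(u)**2 + tan(u)

Explanation: The exponent -2 on cos(u) was incorrectly written as -3: the term u/cos(u)**2 was incorrectly written as u/cos(u)**3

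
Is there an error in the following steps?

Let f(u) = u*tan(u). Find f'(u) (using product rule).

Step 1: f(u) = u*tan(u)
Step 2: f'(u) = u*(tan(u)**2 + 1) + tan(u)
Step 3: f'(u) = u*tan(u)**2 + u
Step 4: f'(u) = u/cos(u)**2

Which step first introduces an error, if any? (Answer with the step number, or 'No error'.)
Step 3

Step 3 is incorrect due to a dropped term.
The step shows: u*tan(u)**2 + u
The correct value should be: u*tan(u)**2 + u + tan(u)

Explanation: A term was dropped: the term tan(u) was incorrectly omitted
The later steps are derived from this incorrect expression, so the error originates in Step 3.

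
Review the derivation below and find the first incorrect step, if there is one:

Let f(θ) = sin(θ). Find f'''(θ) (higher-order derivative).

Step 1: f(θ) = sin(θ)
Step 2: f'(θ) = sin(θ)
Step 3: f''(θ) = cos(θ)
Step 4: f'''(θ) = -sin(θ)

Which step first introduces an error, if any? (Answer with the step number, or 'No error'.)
Step 2

Step 2 is incorrect due to a wrong trig function.
The step shows: sin(θ)
The correct value should be: cos(θ)

Explanation: cos(θ) was incorrectly written as sin(θ): the term cos(θ) was incorrectly written as sin(θ)
The later steps are derived from this incorrect expression, so the error originates in Step 2.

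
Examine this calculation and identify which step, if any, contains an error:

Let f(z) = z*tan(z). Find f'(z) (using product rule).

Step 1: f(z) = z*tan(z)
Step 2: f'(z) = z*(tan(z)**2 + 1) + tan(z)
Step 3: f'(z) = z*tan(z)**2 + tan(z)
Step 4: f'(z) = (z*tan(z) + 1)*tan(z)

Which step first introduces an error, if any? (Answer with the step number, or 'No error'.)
Step 3

Step 3 is incorrect due to a dropped term.
The step shows: z*tan(z)**2 + tan(z)
The correct value should be: z*tan(z)**2 + z + tan(z)

Explanation: A term was dropped: the term z was incorrectly omitted
The later steps are derived from this incorrect expression, so the error originates in Step 3.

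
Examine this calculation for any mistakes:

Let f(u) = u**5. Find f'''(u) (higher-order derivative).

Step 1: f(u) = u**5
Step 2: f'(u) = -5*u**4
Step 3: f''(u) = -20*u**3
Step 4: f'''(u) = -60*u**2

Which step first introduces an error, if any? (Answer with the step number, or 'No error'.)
Step 2

Step 2 is incorrect due to a sign flip.
The step shows: -5*u**4
The correct value should be: 5*u**4

Explanation: The sign of the whole expression was flipped: the term 5*u**4 was incorrectly written as -5*u**4
The later steps are derived from this incorrect expression, so the error originates in Step 2.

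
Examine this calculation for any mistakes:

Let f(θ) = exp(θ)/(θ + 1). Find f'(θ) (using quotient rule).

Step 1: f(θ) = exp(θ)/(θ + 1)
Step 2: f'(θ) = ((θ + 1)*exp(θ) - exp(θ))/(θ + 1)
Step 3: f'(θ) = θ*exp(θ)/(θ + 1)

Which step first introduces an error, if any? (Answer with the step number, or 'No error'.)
Step 2

Step 2 is incorrect due to a wrong exponent.
The step shows: ((θ + 1)*exp(θ) - exp(θ))/(θ + 1)
The correct value should be: ((θ + 1)*exp(θ) - exp(θ))/(θ + 1)**2

Explanation: The exponent -2 on θ + 1 was incorrectly written as -1: the term ((θ + 1)*exp(θ) - exp(θ))/(θ + 1)**2 was incorrectly written as ((θ + 1)*exp(θ) - exp(θ))/(θ + 1)
The later steps are derived from this incorrect expression, so the error originates in Step 2.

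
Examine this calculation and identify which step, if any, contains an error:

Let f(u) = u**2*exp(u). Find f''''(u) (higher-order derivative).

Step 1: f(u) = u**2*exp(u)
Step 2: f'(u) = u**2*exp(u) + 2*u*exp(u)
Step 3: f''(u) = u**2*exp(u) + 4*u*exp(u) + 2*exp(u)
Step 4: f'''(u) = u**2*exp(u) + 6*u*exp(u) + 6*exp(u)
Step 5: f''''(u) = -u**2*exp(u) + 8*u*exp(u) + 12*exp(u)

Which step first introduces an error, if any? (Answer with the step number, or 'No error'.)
Step 5

Step 5 is incorrect due to a sign flip.
The step shows: -u**2*exp(u) + 8*u*exp(u) + 12*exp(u)
The correct value should be: u**2*exp(u) + 8*u*exp(u) + 12*exp(u)

Explanation: The sign of one term was flipped: the term u**2*exp(u) was incorrectly written as -u**2*exp(u)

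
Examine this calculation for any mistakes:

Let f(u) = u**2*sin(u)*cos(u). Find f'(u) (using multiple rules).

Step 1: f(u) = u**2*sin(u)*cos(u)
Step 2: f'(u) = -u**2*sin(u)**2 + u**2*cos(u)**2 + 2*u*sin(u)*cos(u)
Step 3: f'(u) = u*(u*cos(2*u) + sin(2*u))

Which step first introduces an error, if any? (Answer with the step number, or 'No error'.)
No error

All steps in this derivation are correct.
The final answer f'(u) = u*(u*cos(2*u) + sin(2*u)) is valid.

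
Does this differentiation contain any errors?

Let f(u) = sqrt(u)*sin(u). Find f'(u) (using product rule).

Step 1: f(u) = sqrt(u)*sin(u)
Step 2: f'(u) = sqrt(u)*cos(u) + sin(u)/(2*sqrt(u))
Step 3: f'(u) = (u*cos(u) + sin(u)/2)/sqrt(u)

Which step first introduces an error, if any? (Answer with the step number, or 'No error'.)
No error

All steps in this derivation are correct.
The final answer f'(u) = (u*cos(u) + sin(u)/2)/sqrt(u) is valid.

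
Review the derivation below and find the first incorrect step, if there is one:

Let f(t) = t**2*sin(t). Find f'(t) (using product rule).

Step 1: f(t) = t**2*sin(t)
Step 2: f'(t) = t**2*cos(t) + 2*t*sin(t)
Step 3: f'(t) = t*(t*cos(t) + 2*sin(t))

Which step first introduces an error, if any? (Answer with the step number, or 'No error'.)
No error

All steps in this derivation are correct.
The final answer f'(t) = t*(t*cos(t) + 2*sin(t)) is valid.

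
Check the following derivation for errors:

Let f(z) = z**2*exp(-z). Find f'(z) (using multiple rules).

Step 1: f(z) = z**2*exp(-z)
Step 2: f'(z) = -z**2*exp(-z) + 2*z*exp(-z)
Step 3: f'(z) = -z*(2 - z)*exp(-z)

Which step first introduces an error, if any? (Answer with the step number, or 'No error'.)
Step 3

Step 3 is incorrect due to a sign flip.
The step shows: -z*(2 - z)*exp(-z)
The correct value should be: z*(2 - z)*exp(-z)

Explanation: The sign of the whole expression was flipped: the term z*(2 - z)*exp(-z) was incorrectly written as -z*(2 - z)*exp(-z)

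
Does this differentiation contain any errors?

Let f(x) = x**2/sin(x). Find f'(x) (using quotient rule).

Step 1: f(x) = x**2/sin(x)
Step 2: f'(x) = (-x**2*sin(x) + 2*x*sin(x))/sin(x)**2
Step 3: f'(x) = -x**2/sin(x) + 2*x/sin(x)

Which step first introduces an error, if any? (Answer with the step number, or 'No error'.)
Step 2

Step 2 is incorrect due to a wrong trig function.
The step shows: (-x**2*sin(x) + 2*x*sin(x))/sin(x)**2
The correct value should be: (-x**2*cos(x) + 2*x*sin(x))/sin(x)**2

Explanation: cos(x) was incorrectly written as sin(x): the term (-x**2*cos(x) + 2*x*sin(x))/sin(x)**2 was incorrectly written as (-x**2*sin(x) + 2*x*sin(x))/sin(x)**2
The later steps are derived from this incorrect expression, so the error originates in Step 2.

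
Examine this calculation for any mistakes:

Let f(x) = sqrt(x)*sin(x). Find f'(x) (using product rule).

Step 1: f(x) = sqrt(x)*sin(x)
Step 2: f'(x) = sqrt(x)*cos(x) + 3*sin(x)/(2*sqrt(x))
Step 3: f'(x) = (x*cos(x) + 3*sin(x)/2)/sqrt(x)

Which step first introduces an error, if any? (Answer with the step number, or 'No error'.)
Step 2

Step 2 is incorrect due to a wrong coefficient.
The step shows: sqrt(x)*cos(x) + 3*sin(x)/(2*sqrt(x))
The correct value should be: sqrt(x)*cos(x) + sin(x)/(2*sqrt(x))

Explanation: The coefficient 1/2 was incorrectly written as 3/2: the term sin(x)/(2*sqrt(x)) was incorrectly written as 3*sin(x)/(2*sqrt(x))
The later steps are derived from this incorrect expression, so the error originates in Step 2.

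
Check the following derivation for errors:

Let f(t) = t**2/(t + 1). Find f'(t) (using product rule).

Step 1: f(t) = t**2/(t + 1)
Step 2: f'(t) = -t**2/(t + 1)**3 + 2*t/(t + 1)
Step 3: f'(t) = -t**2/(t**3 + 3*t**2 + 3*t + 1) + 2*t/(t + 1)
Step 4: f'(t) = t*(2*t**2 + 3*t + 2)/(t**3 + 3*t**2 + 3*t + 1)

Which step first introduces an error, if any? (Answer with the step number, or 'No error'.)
Step 2

Step 2 is incorrect due to a wrong exponent.
The step shows: -t**2/(t + 1)**3 + 2*t/(t + 1)
The correct value should be: -t**2/(t + 1)**2 + 2*t/(t + 1)

Explanation: The exponent -2 on t + 1 was incorrectly written as -3: the term -t**2/(t + 1)**2 was incorrectly written as -t**2/(t + 1)**3
The later steps are derived from this incorrect expression, so the error originates in Step 2.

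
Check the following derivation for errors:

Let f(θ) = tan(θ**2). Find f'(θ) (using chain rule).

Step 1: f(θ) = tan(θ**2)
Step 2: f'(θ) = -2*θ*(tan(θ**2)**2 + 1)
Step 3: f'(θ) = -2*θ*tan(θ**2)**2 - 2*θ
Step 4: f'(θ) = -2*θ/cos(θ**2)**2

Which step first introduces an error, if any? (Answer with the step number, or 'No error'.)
Step 2

Step 2 is incorrect due to a sign flip.
The step shows: -2*θ*(tan(θ**2)**2 + 1)
The correct value should be: 2*θ*(tan(θ**2)**2 + 1)

Explanation: The sign of the whole expression was flipped: the term 2*θ*(tan(θ**2)**2 + 1) was incorrectly written as -2*θ*(tan(θ**2)**2 + 1)
The later steps are derived from this incorrect expression, so the error originates in Step 2.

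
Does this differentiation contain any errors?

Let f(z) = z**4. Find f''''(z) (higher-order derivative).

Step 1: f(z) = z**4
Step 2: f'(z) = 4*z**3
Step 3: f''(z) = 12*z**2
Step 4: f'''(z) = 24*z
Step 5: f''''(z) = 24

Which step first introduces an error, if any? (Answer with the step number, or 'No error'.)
No error

All steps in this derivation are correct.
The final answer f''''(z) = 24 is valid.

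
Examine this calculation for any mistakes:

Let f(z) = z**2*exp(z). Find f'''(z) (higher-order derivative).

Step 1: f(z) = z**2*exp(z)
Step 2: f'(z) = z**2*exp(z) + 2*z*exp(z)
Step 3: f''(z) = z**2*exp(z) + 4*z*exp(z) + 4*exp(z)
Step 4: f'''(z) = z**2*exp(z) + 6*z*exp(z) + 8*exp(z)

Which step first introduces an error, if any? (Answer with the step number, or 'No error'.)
Step 3

Step 3 is incorrect due to a wrong coefficient.
The step shows: z**2*exp(z) + 4*z*exp(z) + 4*exp(z)
The correct value should be: z**2*exp(z) + 4*z*exp(z) + 2*exp(z)

Explanation: The coefficient 2 was incorrectly written as 4: the term 2*exp(z) was incorrectly written as 4*exp(z)
The later steps are derived from this incorrect expression, so the error originates in Step 3.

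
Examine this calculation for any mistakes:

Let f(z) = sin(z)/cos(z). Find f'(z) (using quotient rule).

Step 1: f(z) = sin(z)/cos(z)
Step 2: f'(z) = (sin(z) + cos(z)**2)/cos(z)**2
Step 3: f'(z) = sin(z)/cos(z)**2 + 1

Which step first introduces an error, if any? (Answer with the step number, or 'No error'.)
Step 2

Step 2 is incorrect due to a wrong exponent.
The step shows: (sin(z) + cos(z)**2)/cos(z)**2
The correct value should be: (sin(z)**2 + cos(z)**2)/cos(z)**2

Explanation: The exponent 2 on sin(z) was incorrectly written as 1: the term (sin(z)**2 + cos(z)**2)/cos(z)**2 was incorrectly written as (sin(z) + cos(z)**2)/cos(z)**2
The later steps are derived from this incorrect expression, so the error originates in Step 2.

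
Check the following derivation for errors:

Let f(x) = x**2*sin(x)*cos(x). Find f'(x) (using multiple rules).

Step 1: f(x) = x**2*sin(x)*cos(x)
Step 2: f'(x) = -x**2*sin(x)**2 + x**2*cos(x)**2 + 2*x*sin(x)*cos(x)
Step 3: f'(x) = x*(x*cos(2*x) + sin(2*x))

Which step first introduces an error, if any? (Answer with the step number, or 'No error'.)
No error

All steps in this derivation are correct.
The final answer f'(x) = x*(x*cos(2*x) + sin(2*x)) is valid.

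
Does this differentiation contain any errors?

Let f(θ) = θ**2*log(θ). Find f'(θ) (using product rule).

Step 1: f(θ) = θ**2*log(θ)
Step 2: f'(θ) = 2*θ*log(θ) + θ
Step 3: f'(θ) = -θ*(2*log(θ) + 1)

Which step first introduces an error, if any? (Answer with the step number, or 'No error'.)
Step 3

Step 3 is incorrect due to a sign flip.
The step shows: -θ*(2*log(θ) + 1)
The correct value should be: θ*(2*log(θ) + 1)

Explanation: The sign of the whole expression was flipped: the term θ*(2*log(θ) + 1) was incorrectly written as -θ*(2*log(θ) + 1)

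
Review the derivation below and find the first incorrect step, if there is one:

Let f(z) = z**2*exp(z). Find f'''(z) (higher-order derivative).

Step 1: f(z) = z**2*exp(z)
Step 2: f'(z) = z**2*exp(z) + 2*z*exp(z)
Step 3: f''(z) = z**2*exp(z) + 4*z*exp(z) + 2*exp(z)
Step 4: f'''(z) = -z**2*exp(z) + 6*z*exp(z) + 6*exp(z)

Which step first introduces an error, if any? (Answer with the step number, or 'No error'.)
Step 4

Step 4 is incorrect due to a sign flip.
The step shows: -z**2*exp(z) + 6*z*exp(z) + 6*exp(z)
The correct value should be: z**2*exp(z) + 6*z*exp(z) + 6*exp(z)

Explanation: The sign of one term was flipped: the term z**2*exp(z) was incorrectly written as -z**2*exp(z)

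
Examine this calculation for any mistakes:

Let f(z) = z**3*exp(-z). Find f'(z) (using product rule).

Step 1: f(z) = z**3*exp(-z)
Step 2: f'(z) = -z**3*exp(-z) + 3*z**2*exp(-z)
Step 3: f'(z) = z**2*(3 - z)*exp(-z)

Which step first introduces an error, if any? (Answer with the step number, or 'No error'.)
No error

All steps in this derivation are correct.
The final answer f'(z) = z**2*(3 - z)*exp(-z) is valid.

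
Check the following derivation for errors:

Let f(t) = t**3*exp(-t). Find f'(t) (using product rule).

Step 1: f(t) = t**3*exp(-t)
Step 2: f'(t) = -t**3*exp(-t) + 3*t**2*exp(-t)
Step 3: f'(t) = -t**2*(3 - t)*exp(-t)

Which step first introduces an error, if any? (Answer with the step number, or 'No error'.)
Step 3

Step 3 is incorrect due to a sign flip.
The step shows: -t**2*(3 - t)*exp(-t)
The correct value should be: t**2*(3 - t)*exp(-t)

Explanation: The sign of the whole expression was flipped: the term t**2*(3 - t)*exp(-t) was incorrectly written as -t**2*(3 - t)*exp(-t)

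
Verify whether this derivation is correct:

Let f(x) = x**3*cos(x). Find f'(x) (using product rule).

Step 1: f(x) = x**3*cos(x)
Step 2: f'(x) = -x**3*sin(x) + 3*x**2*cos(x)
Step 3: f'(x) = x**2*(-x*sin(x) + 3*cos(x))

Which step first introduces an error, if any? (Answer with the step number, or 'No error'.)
No error

All steps in this derivation are correct.
The final answer f'(x) = x**2*(-x*sin(x) + 3*cos(x)) is valid.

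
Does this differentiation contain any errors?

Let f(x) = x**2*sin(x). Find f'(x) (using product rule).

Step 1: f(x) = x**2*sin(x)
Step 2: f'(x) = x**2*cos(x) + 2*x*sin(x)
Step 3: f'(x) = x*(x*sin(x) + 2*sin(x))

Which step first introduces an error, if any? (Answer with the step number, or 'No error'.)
Step 3

Step 3 is incorrect due to a wrong trig function.
The step shows: x*(x*sin(x) + 2*sin(x))
The correct value should be: x*(x*cos(x) + 2*sin(x))

Explanation: cos(x) was incorrectly written as sin(x): the term x*(x*cos(x) + 2*sin(x)) was incorrectly written as x*(x*sin(x) + 2*sin(x))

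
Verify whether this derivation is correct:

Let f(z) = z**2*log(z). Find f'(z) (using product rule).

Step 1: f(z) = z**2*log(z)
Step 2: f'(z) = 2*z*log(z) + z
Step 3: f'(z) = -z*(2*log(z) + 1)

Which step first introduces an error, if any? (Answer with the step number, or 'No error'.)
Step 3

Step 3 is incorrect due to a sign flip.
The step shows: -z*(2*log(z) + 1)
The correct value should be: z*(2*log(z) + 1)

Explanation: The sign of the whole expression was flipped: the term z*(2*log(z) + 1) was incorrectly written as -z*(2*log(z) + 1)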